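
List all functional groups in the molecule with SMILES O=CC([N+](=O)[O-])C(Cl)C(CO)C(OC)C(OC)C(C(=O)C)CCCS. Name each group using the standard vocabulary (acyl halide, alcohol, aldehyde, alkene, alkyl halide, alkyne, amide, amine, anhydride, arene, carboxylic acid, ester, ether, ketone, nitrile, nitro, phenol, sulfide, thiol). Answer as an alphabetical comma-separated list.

Working along the chain:
  OHC: terminal –CHO: carbonyl C bonded to H and C → aldehyde.
  CH(NO2): –NO2 on an sp³ carbon → nitro (the N=O is not a carbonyl).
  CH(Cl): halogen on an sp³ carbon → alkyl halide.
  CH(CH2OH): pendant –CH2OH on an sp³ backbone C → alcohol.
  CH(OCH3): pendant –OCH3: C–O–C with sp³ C, no adjacent C=O → ether.
  CH(OCH3): pendant –OCH3: C–O–C with sp³ C, no adjacent C=O → ether.
  CH(COCH3): pendant –COCH3: carbonyl C bonded to two carbons → ketone.
  CH2SH: –SH on an sp³ carbon → thiol.

alcohol, aldehyde, alkyl halide, ether, ketone, nitro, thiol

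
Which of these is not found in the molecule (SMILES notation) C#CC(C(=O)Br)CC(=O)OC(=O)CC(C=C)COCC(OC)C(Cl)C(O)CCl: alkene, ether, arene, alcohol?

alcohol: present (CH(OH) — –OH on an sp³ carbon → alcohol (secondary)).
alkene: present (CH(CH=CH2) — pendant –CH=CH2: C=C double bond → alkene).
ether: present (CH2OCH2 — C–O–C with sp³ carbons on both sides and no adjacent C=O → ether).
arene: no segment matches this pattern.

arene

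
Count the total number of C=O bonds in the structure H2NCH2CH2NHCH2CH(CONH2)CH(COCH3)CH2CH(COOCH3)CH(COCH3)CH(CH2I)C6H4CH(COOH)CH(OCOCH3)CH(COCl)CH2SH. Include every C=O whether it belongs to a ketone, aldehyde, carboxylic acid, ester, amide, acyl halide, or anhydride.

7

CH(CONH2): amide, 1 C=O (running total 1).
CH(COCH3): ketone, 1 C=O (running total 2).
CH(COOCH3): ester, 1 C=O (running total 3).
CH(COCH3): ketone, 1 C=O (running total 4).
CH(COOH): carboxylic acid, 1 C=O (running total 5).
CH(OCOCH3): ester, 1 C=O (running total 6).
CH(COCl): acyl halide, 1 C=O (running total 7).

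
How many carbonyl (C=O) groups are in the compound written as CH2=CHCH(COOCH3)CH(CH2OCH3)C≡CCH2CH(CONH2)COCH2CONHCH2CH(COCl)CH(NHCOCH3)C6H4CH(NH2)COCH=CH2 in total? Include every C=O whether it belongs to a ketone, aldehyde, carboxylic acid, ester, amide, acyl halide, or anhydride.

7

CH(COOCH3): ester, 1 C=O (running total 1).
CH(CONH2): amide, 1 C=O (running total 2).
CO: ketone, 1 C=O (running total 3).
CH2CONHCH2: amide, 1 C=O (running total 4).
CH(COCl): acyl halide, 1 C=O (running total 5).
CH(NHCOCH3): amide, 1 C=O (running total 6).
CO: ketone, 1 C=O (running total 7).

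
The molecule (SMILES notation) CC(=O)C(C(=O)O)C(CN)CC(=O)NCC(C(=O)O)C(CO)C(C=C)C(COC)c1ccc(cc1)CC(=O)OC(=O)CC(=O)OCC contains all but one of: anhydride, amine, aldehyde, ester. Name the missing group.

aldehyde

anhydride: present (CH2CO-O-COCH2 — two acyl groups sharing one oxygen, –C(=O)–O–C(=O)– → anhydride).
ester: present (COOCH2CH3 — –C(=O)OCH2CH3: carbonyl C bonded to C and to –OEt → ester).
amine: present (CH(CH2NH2) — pendant –CH2NH2: N on sp³ C, no adjacent C=O → amine).
aldehyde: absent. In CO, the carbonyl carbon is bonded to two carbons, so it is a ketone, not an aldehyde. In CH(COOH), the carbonyl carbon bears –OH, not –H, so it is a carboxylic acid.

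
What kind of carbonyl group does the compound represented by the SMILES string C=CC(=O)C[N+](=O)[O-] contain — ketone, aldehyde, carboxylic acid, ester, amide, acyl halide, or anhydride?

The carbonyl is in the CO segment: –C(=O)– with carbon on both sides → ketone.

ketone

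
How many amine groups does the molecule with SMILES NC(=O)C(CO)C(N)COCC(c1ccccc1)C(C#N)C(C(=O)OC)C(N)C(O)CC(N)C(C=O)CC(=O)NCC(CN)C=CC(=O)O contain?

Reading the structure from left to right:
  H2NCO: –C(=O)NH2: carbonyl C bonded to C and to N → amide (the N is not a separate amine).
  CH(CH2OH): pendant –CH2OH on an sp³ backbone C → alcohol.
  CH(NH2): –NH2 on an sp³ carbon with no adjacent C=O → amine.
  CH2OCH2: C–O–C with sp³ carbons on both sides and no adjacent C=O → ether.
  CH(C6H5): pendant –C6H5: benzene ring → arene.
  CH(CN): pendant –C≡N: nitrile.
  CH(COOCH3): pendant –COOCH3: carbonyl C bonded to C and –OCH3 → ester.
  CH(NH2): –NH2 on an sp³ carbon with no adjacent C=O → amine.
  CH(OH): –OH on an sp³ carbon → alcohol (secondary).
  CH(NH2): –NH2 on an sp³ carbon with no adjacent C=O → amine.
  CH(CHO): pendant –CHO: carbonyl C bonded to C and H → aldehyde.
  CH2CONHCH2: –C(=O)–N– linkage → amide (the N is not an amine).
  CH(CH2NH2): pendant –CH2NH2: N on sp³ C, no adjacent C=O → amine.
  CH=CH: C=C double bond → alkene.
  COOH: –COOH: carbonyl C bonded to –OH and C → carboxylic acid (the –OH is not a separate alcohol).
Amine appears at: CH(NH2), CH(NH2), CH(NH2), CH(CH2NH2) → 4.

4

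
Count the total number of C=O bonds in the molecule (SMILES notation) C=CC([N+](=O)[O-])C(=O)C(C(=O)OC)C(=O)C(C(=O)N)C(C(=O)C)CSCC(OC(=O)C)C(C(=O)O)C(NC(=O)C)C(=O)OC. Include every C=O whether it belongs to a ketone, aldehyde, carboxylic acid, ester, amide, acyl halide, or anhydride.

9

CO: ketone, 1 C=O (running total 1).
CH(COOCH3): ester, 1 C=O (running total 2).
CO: ketone, 1 C=O (running total 3).
CH(CONH2): amide, 1 C=O (running total 4).
CH(COCH3): ketone, 1 C=O (running total 5).
CH(OCOCH3): ester, 1 C=O (running total 6).
CH(COOH): carboxylic acid, 1 C=O (running total 7).
CH(NHCOCH3): amide, 1 C=O (running total 8).
COOCH3: ester, 1 C=O (running total 9).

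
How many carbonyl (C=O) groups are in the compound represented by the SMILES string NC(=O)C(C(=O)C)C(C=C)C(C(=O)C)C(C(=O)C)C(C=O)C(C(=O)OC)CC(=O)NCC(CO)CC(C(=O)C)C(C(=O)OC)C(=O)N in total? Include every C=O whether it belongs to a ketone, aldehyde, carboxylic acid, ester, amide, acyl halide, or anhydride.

10

H2NCO: amide, 1 C=O (running total 1).
CH(COCH3): ketone, 1 C=O (running total 2).
CH(COCH3): ketone, 1 C=O (running total 3).
CH(COCH3): ketone, 1 C=O (running total 4).
CH(CHO): aldehyde, 1 C=O (running total 5).
CH(COOCH3): ester, 1 C=O (running total 6).
CH2CONHCH2: amide, 1 C=O (running total 7).
CH(COCH3): ketone, 1 C=O (running total 8).
CH(COOCH3): ester, 1 C=O (running total 9).
CONH2: amide, 1 C=O (running total 10).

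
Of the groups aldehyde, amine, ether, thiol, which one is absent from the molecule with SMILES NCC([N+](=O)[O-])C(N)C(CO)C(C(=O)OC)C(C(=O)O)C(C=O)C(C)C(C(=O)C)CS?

thiol: present (CH2SH — –SH on an sp³ carbon → thiol).
amine: present (H2NCH2 — –NH2 on an sp³ carbon with no adjacent C=O → amine).
aldehyde: present (CH(CHO) — pendant –CHO: carbonyl C bonded to C and H → aldehyde).
ether: absent. In CH(COOCH3), the C–O–C oxygen is adjacent to a C=O, so it belongs to an ester, not an ether.

ether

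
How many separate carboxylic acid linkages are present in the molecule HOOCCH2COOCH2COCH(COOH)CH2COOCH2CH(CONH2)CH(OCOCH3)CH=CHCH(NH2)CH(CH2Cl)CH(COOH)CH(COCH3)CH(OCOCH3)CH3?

Taking each segment in turn:
  HOOC: –COOH: carbonyl C bonded to –OH and C → carboxylic acid (the –OH is not a separate alcohol).
  CH2COOCH2: –C(=O)–O–C with C on the carbonyl side → ester.
  CO: –C(=O)– with carbon on both sides → ketone.
  CH(COOH): pendant –COOH: carbonyl C bonded to C and –OH → carboxylic acid.
  CH2COOCH2: –C(=O)–O–C with C on the carbonyl side → ester.
  CH(CONH2): pendant –CONH2: carbonyl C bonded to C and N → amide.
  CH(OCOCH3): pendant –OC(=O)CH3: an acyloxy group → ester.
  CH=CH: C=C double bond → alkene.
  CH(NH2): –NH2 on an sp³ carbon with no adjacent C=O → amine.
  CH(CH2Cl): pendant –CH2X: halogen on sp³ carbon → alkyl halide.
  CH(COOH): pendant –COOH: carbonyl C bonded to C and –OH → carboxylic acid.
  CH(COCH3): pendant –COCH3: carbonyl C bonded to two carbons → ketone.
  CH(OCOCH3): pendant –OC(=O)CH3: an acyloxy group → ester.
Carboxylic acid appears at: HOOC, CH(COOH), CH(COOH) → 3.

3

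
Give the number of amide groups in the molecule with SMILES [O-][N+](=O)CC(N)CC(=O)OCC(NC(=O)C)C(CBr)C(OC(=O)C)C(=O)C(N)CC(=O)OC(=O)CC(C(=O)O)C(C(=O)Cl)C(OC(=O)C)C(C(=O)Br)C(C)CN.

Working along the chain:
  O2NCH2: –NO2 on carbon → nitro group.
  CH(NH2): –NH2 on an sp³ carbon with no adjacent C=O → amine.
  CH2COOCH2: –C(=O)–O–C with C on the carbonyl side → ester.
  CH(NHCOCH3): pendant –NHC(=O)CH3: N bonded to a carbonyl → amide (not amine).
  CH(CH2Br): pendant –CH2X: halogen on sp³ carbon → alkyl halide.
  CH(OCOCH3): pendant –OC(=O)CH3: an acyloxy group → ester.
  CO: –C(=O)– with carbon on both sides → ketone.
  CH(NH2): –NH2 on an sp³ carbon with no adjacent C=O → amine.
  CH2CO-O-COCH2: two acyl groups sharing one oxygen, –C(=O)–O–C(=O)– → anhydride.
  CH(COOH): pendant –COOH: carbonyl C bonded to C and –OH → carboxylic acid.
  CH(COCl): pendant –C(=O)X: carbonyl C bonded to C and halogen → acyl halide.
  CH(OCOCH3): pendant –OC(=O)CH3: an acyloxy group → ester.
  CH(COBr): pendant –C(=O)X: carbonyl C bonded to C and halogen → acyl halide.
  CH2NH2: –NH2 on an sp³ carbon with no adjacent C=O → amine.
Amide appears at: CH(NHCOCH3) → 1.

1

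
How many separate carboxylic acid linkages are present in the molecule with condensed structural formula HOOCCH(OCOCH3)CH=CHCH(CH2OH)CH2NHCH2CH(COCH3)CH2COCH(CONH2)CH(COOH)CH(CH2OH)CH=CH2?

2

Reading the structure from left to right:
  HOOC: –COOH: carbonyl C bonded to –OH and C → carboxylic acid (the –OH is not a separate alcohol).
  CH(OCOCH3): pendant –OC(=O)CH3: an acyloxy group → ester.
  CH=CH: C=C double bond → alkene.
  CH(CH2OH): pendant –CH2OH on an sp³ backbone C → alcohol.
  CH2NHCH2: C–N–C with sp³ carbons and no adjacent C=O → amine (secondary).
  CH(COCH3): pendant –COCH3: carbonyl C bonded to two carbons → ketone.
  CO: –C(=O)– with carbon on both sides → ketone.
  CH(CONH2): pendant –CONH2: carbonyl C bonded to C and N → amide.
  CH(COOH): pendant –COOH: carbonyl C bonded to C and –OH → carboxylic acid.
  CH(CH2OH): pendant –CH2OH on an sp³ backbone C → alcohol.
  CH=CH2: C=C double bond → alkene.
Carboxylic acid appears at: HOOC, CH(COOH) → 2.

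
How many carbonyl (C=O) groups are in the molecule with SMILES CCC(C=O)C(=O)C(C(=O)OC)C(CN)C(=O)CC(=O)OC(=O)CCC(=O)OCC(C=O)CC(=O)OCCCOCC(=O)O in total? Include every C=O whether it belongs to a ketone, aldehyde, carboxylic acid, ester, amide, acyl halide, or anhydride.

10

CH(CHO): aldehyde, 1 C=O (running total 1).
CO: ketone, 1 C=O (running total 2).
CH(COOCH3): ester, 1 C=O (running total 3).
CO: ketone, 1 C=O (running total 4).
CH2CO-O-COCH2: anhydride, 2 C=O (running total 6).
CH2COOCH2: ester, 1 C=O (running total 7).
CH(CHO): aldehyde, 1 C=O (running total 8).
CH2COOCH2: ester, 1 C=O (running total 9).
COOH: carboxylic acid, 1 C=O (running total 10).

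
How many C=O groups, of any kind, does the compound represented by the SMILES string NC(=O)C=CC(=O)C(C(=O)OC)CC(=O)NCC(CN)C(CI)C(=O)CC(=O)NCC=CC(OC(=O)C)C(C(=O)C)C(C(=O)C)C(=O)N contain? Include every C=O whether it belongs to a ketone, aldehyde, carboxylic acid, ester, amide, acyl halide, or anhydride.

H2NCO: amide, 1 C=O (running total 1).
CO: ketone, 1 C=O (running total 2).
CH(COOCH3): ester, 1 C=O (running total 3).
CH2CONHCH2: amide, 1 C=O (running total 4).
CO: ketone, 1 C=O (running total 5).
CH2CONHCH2: amide, 1 C=O (running total 6).
CH(OCOCH3): ester, 1 C=O (running total 7).
CH(COCH3): ketone, 1 C=O (running total 8).
CH(COCH3): ketone, 1 C=O (running total 9).
CONH2: amide, 1 C=O (running total 10).

10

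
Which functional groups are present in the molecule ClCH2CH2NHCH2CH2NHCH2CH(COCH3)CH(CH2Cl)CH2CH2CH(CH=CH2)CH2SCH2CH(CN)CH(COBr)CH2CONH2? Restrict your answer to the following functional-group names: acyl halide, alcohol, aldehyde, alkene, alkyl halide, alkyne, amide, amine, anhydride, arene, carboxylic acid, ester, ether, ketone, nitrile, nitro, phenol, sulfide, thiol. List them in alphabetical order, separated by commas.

Taking each segment in turn:
  ClCH2: halogen on an sp³ carbon → alkyl halide.
  CH2NHCH2: C–N–C with sp³ carbons and no adjacent C=O → amine (secondary).
  CH2NHCH2: C–N–C with sp³ carbons and no adjacent C=O → amine (secondary).
  CH(COCH3): pendant –COCH3: carbonyl C bonded to two carbons → ketone.
  CH(CH2Cl): pendant –CH2X: halogen on sp³ carbon → alkyl halide.
  CH(CH=CH2): pendant –CH=CH2: C=C double bond → alkene.
  CH2SCH2: C–S–C linkage → sulfide (thioether).
  CH(CN): pendant –C≡N: nitrile.
  CH(COBr): pendant –C(=O)X: carbonyl C bonded to C and halogen → acyl halide.
  CONH2: –C(=O)NH2: carbonyl C bonded to C and to N → amide (the N is not a separate amine).

acyl halide, alkene, alkyl halide, amide, amine, ketone, nitrile, sulfide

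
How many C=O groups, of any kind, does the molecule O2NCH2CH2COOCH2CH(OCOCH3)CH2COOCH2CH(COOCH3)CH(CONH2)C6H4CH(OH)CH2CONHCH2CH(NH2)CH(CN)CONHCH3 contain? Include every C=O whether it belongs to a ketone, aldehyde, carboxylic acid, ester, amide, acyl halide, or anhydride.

CH2COOCH2: ester, 1 C=O (running total 1).
CH(OCOCH3): ester, 1 C=O (running total 2).
CH2COOCH2: ester, 1 C=O (running total 3).
CH(COOCH3): ester, 1 C=O (running total 4).
CH(CONH2): amide, 1 C=O (running total 5).
CH2CONHCH2: amide, 1 C=O (running total 6).
CONHCH3: amide, 1 C=O (running total 7).

7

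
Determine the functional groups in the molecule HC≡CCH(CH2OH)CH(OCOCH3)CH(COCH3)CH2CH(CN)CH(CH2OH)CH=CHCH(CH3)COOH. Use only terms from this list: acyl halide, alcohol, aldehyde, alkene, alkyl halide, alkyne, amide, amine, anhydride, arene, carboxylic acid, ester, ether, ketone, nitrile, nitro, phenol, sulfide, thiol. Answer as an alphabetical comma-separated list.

alcohol, alkene, alkyne, carboxylic acid, ester, ketone, nitrile

C≡C triple bond → alkyne.
pendant –CH2OH on an sp³ backbone C → alcohol.
pendant –OC(=O)CH3: an acyloxy group → ester.
pendant –COCH3: carbonyl C bonded to two carbons → ketone.
pendant –C≡N: nitrile.
pendant –CH2OH on an sp³ backbone C → alcohol.
C=C double bond → alkene.
–COOH: carbonyl C bonded to –OH and C → carboxylic acid (the –OH is not a separate alcohol).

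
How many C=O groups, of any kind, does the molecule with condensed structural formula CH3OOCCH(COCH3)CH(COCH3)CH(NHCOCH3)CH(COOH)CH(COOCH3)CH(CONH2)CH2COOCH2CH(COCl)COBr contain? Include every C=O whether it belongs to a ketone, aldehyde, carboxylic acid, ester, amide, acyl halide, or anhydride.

CH3OOC: ester, 1 C=O (running total 1).
CH(COCH3): ketone, 1 C=O (running total 2).
CH(COCH3): ketone, 1 C=O (running total 3).
CH(NHCOCH3): amide, 1 C=O (running total 4).
CH(COOH): carboxylic acid, 1 C=O (running total 5).
CH(COOCH3): ester, 1 C=O (running total 6).
CH(CONH2): amide, 1 C=O (running total 7).
CH2COOCH2: ester, 1 C=O (running total 8).
CH(COCl): acyl halide, 1 C=O (running total 9).
COBr: acyl halide, 1 C=O (running total 10).

10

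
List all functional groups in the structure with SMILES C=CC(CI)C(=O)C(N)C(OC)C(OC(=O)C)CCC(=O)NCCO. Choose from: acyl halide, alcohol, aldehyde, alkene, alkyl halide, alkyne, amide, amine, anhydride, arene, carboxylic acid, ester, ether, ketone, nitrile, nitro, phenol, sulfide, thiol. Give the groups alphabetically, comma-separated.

alcohol, alkene, alkyl halide, amide, amine, ester, ether, ketone

Working along the chain:
  CH2=CH: C=C double bond → alkene.
  CH(CH2I): pendant –CH2X: halogen on sp³ carbon → alkyl halide.
  CO: –C(=O)– with carbon on both sides → ketone.
  CH(NH2): –NH2 on an sp³ carbon with no adjacent C=O → amine.
  CH(OCH3): pendant –OCH3: C–O–C with sp³ C, no adjacent C=O → ether.
  CH(OCOCH3): pendant –OC(=O)CH3: an acyloxy group → ester.
  CH2CONHCH2: –C(=O)–N– linkage → amide (the N is not an amine).
  CH2OH: –OH on an sp³ carbon → alcohol.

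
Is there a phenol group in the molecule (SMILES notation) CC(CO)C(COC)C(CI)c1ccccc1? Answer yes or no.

no

Reading the structure from left to right:
  CH(CH2OH): pendant –CH2OH on an sp³ backbone C → alcohol.
  CH(CH2OCH3): pendant –CH2OCH3: C–O–C linkage → ether.
  CH(CH2I): pendant –CH2X: halogen on sp³ carbon → alkyl halide.
  C6H5: –C6H5 phenyl ring → arene.
In CH(CH2OH), the –OH is on an sp³ carbon, not on an aromatic ring, so it is an alcohol.
The groups actually present are: alcohol, alkyl halide, arene, ether.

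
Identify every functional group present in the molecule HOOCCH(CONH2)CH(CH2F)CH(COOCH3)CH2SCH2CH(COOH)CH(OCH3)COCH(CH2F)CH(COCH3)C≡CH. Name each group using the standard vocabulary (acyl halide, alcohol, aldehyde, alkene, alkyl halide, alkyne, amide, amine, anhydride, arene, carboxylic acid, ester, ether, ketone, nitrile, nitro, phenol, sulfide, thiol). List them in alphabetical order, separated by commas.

alkyl halide, alkyne, amide, carboxylic acid, ester, ether, ketone, sulfide

–COOH: carbonyl C bonded to –OH and C → carboxylic acid (the –OH is not a separate alcohol).
pendant –CONH2: carbonyl C bonded to C and N → amide.
pendant –CH2X: halogen on sp³ carbon → alkyl halide.
pendant –COOCH3: carbonyl C bonded to C and –OCH3 → ester.
C–S–C linkage → sulfide (thioether).
pendant –COOH: carbonyl C bonded to C and –OH → carboxylic acid.
pendant –OCH3: C–O–C with sp³ C, no adjacent C=O → ether.
–C(=O)– with carbon on both sides → ketone.
pendant –CH2X: halogen on sp³ carbon → alkyl halide.
pendant –COCH3: carbonyl C bonded to two carbons → ketone.
C≡C triple bond → alkyne.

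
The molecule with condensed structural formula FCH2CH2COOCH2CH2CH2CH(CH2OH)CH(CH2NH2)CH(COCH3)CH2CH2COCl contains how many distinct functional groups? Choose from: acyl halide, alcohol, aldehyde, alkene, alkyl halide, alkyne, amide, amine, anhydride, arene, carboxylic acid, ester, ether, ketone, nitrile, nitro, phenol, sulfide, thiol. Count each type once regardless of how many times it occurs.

6

Taking each segment in turn:
  FCH2: halogen on an sp³ carbon → alkyl halide.
  CH2COOCH2: –C(=O)–O–C with C on the carbonyl side → ester.
  CH(CH2OH): pendant –CH2OH on an sp³ backbone C → alcohol.
  CH(CH2NH2): pendant –CH2NH2: N on sp³ C, no adjacent C=O → amine.
  CH(COCH3): pendant –COCH3: carbonyl C bonded to two carbons → ketone.
  COCl: –C(=O)Cl: carbonyl C bonded to C and to a halogen → acyl halide (not alkyl halide).
Distinct types present: acyl halide, alcohol, alkyl halide, amine, ester, ketone.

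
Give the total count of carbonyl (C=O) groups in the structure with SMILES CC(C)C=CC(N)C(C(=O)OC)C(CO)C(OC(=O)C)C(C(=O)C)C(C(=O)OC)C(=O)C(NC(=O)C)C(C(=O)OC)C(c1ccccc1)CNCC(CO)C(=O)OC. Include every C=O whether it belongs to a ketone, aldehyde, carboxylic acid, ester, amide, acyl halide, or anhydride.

CH(COOCH3): ester, 1 C=O (running total 1).
CH(OCOCH3): ester, 1 C=O (running total 2).
CH(COCH3): ketone, 1 C=O (running total 3).
CH(COOCH3): ester, 1 C=O (running total 4).
CO: ketone, 1 C=O (running total 5).
CH(NHCOCH3): amide, 1 C=O (running total 6).
CH(COOCH3): ester, 1 C=O (running total 7).
COOCH3: ester, 1 C=O (running total 8).

8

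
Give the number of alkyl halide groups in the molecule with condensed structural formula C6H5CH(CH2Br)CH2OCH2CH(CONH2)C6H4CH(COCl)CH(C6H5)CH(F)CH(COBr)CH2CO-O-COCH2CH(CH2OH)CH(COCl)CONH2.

2

Working along the chain:
  C6H5: C6H5– phenyl ring → arene.
  CH(CH2Br): pendant –CH2X: halogen on sp³ carbon → alkyl halide.
  CH2OCH2: C–O–C with sp³ carbons on both sides and no adjacent C=O → ether.
  CH(CONH2): pendant –CONH2: carbonyl C bonded to C and N → amide.
  C6H4: para-disubstituted benzene ring → arene.
  CH(COCl): pendant –C(=O)X: carbonyl C bonded to C and halogen → acyl halide.
  CH(C6H5): pendant –C6H5: benzene ring → arene.
  CH(F): halogen on an sp³ carbon → alkyl halide.
  CH(COBr): pendant –C(=O)X: carbonyl C bonded to C and halogen → acyl halide.
  CH2CO-O-COCH2: two acyl groups sharing one oxygen, –C(=O)–O–C(=O)– → anhydride.
  CH(CH2OH): pendant –CH2OH on an sp³ backbone C → alcohol.
  CH(COCl): pendant –C(=O)X: carbonyl C bonded to C and halogen → acyl halide.
  CONH2: –C(=O)NH2: carbonyl C bonded to C and to N → amide (the N is not a separate amine).
Alkyl halide appears at: CH(CH2Br), CH(F) → 2.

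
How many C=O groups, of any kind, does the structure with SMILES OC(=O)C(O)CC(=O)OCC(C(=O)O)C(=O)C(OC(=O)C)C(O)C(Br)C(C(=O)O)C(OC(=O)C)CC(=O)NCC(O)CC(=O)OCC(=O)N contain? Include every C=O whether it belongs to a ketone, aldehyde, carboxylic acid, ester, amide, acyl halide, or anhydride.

10

HOOC: carboxylic acid, 1 C=O (running total 1).
CH2COOCH2: ester, 1 C=O (running total 2).
CH(COOH): carboxylic acid, 1 C=O (running total 3).
CO: ketone, 1 C=O (running total 4).
CH(OCOCH3): ester, 1 C=O (running total 5).
CH(COOH): carboxylic acid, 1 C=O (running total 6).
CH(OCOCH3): ester, 1 C=O (running total 7).
CH2CONHCH2: amide, 1 C=O (running total 8).
CH2COOCH2: ester, 1 C=O (running total 9).
CONH2: amide, 1 C=O (running total 10).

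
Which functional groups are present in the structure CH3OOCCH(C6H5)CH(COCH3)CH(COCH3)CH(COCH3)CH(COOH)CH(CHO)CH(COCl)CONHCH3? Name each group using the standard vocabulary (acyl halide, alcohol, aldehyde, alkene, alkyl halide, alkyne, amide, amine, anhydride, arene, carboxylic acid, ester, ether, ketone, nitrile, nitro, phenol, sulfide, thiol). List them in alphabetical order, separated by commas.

Taking each segment in turn:
  CH3OOC: CH3O–C(=O)–: carbonyl C bonded to C and to –OCH3 → ester (not ketone + ether).
  CH(C6H5): pendant –C6H5: benzene ring → arene.
  CH(COCH3): pendant –COCH3: carbonyl C bonded to two carbons → ketone.
  CH(COCH3): pendant –COCH3: carbonyl C bonded to two carbons → ketone.
  CH(COCH3): pendant –COCH3: carbonyl C bonded to two carbons → ketone.
  CH(COOH): pendant –COOH: carbonyl C bonded to C and –OH → carboxylic acid.
  CH(CHO): pendant –CHO: carbonyl C bonded to C and H → aldehyde.
  CH(COCl): pendant –C(=O)X: carbonyl C bonded to C and halogen → acyl halide.
  CONHCH3: –C(=O)NHCH3: carbonyl C bonded to C and to N → amide (the N is not an amine).

acyl halide, aldehyde, amide, arene, carboxylic acid, ester, ketone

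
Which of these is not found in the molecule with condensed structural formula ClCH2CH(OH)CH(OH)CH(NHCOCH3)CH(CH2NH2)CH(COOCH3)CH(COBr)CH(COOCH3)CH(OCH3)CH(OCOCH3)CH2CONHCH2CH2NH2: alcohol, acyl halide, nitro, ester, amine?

alcohol: present (CH(OH) — –OH on an sp³ carbon → alcohol (secondary)).
ester: present (CH(COOCH3) — pendant –COOCH3: carbonyl C bonded to C and –OCH3 → ester).
amine: present (CH(CH2NH2) — pendant –CH2NH2: N on sp³ C, no adjacent C=O → amine).
acyl halide: present (CH(COBr) — pendant –C(=O)X: carbonyl C bonded to C and halogen → acyl halide).
nitro: no segment matches this pattern.

nitro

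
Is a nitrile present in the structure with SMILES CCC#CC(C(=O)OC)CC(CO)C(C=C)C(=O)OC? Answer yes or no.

no

C≡C triple bond → alkyne.
pendant –COOCH3: carbonyl C bonded to C and –OCH3 → ester.
pendant –CH2OH on an sp³ backbone C → alcohol.
pendant –CH=CH2: C=C double bond → alkene.
–C(=O)OCH3: carbonyl C bonded to C and to –OCH3 → ester (not ketone + ether).
In C≡C, the triple bond is C≡C, not C≡N.
The groups actually present are: alcohol, alkene, alkyne, ester.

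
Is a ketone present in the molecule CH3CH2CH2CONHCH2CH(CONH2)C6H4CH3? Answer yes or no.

no

Taking each segment in turn:
  CH2CONHCH2: –C(=O)–N– linkage → amide (the N is not an amine).
  CH(CONH2): pendant –CONH2: carbonyl C bonded to C and N → amide.
  C6H4: para-disubstituted benzene ring → arene.
In each of CH2CONHCH2 and CH(CONH2), the C=O is bonded to nitrogen, which defines an amide, not a ketone.
The groups actually present are: amide, arene.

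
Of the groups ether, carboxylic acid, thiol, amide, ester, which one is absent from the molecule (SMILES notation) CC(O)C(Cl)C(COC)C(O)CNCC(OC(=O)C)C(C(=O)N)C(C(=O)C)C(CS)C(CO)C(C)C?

amide: present (CH(CONH2) — pendant –CONH2: carbonyl C bonded to C and N → amide).
ether: present (CH(CH2OCH3) — pendant –CH2OCH3: C–O–C linkage → ether).
ester: present (CH(OCOCH3) — pendant –OC(=O)CH3: an acyloxy group → ester).
thiol: present (CH(CH2SH) — pendant –CH2SH → thiol).
carboxylic acid: absent. In CH(OCOCH3), the acyl oxygen is bonded to carbon (–O–C), not to H, so this is an ester. In CH(CONH2), the carbonyl is bonded to nitrogen, not to –OH; that is an amide.

carboxylic acid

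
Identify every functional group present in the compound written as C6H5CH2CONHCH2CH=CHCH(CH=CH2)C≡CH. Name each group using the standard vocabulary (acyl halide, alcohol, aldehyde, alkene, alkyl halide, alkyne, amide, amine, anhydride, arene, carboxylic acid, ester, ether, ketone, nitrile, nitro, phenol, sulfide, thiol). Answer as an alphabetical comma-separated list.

C6H5– phenyl ring → arene.
–C(=O)–N– linkage → amide (the N is not an amine).
C=C double bond → alkene.
pendant –CH=CH2: C=C double bond → alkene.
C≡C triple bond → alkyne.

alkene, alkyne, amide, arene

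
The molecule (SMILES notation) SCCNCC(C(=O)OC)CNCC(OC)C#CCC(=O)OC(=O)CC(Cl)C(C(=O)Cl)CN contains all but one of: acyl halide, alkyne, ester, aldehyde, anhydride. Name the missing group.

aldehyde

anhydride: present (CH2CO-O-COCH2 — two acyl groups sharing one oxygen, –C(=O)–O–C(=O)– → anhydride).
alkyne: present (C≡C — C≡C triple bond → alkyne).
ester: present (CH(COOCH3) — pendant –COOCH3: carbonyl C bonded to C and –OCH3 → ester).
acyl halide: present (CH(COCl) — pendant –C(=O)X: carbonyl C bonded to C and halogen → acyl halide).
aldehyde: no segment matches this pattern.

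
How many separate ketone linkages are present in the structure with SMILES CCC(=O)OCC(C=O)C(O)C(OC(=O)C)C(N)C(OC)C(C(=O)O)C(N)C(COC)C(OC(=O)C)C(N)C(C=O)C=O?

0

Reading the structure from left to right:
  CH2COOCH2: –C(=O)–O–C with C on the carbonyl side → ester.
  CH(CHO): pendant –CHO: carbonyl C bonded to C and H → aldehyde.
  CH(OH): –OH on an sp³ carbon → alcohol (secondary).
  CH(OCOCH3): pendant –OC(=O)CH3: an acyloxy group → ester.
  CH(NH2): –NH2 on an sp³ carbon with no adjacent C=O → amine.
  CH(OCH3): pendant –OCH3: C–O–C with sp³ C, no adjacent C=O → ether.
  CH(COOH): pendant –COOH: carbonyl C bonded to C and –OH → carboxylic acid.
  CH(NH2): –NH2 on an sp³ carbon with no adjacent C=O → amine.
  CH(CH2OCH3): pendant –CH2OCH3: C–O–C linkage → ether.
  CH(OCOCH3): pendant –OC(=O)CH3: an acyloxy group → ester.
  CH(NH2): –NH2 on an sp³ carbon with no adjacent C=O → amine.
  CH(CHO): pendant –CHO: carbonyl C bonded to C and H → aldehyde.
  CHO: terminal –CHO: carbonyl C bonded to H and C → aldehyde.
No segment is a ketone: CH2COOCH2 is ester, not ketone; CH(CHO) is aldehyde, not ketone; CH(OCOCH3) is ester, not ketone. → 0.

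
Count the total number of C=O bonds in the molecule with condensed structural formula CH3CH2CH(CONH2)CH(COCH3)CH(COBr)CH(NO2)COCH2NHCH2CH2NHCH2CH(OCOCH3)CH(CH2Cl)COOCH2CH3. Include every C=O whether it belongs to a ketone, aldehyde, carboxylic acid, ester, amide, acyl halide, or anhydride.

6

CH(CONH2): amide, 1 C=O (running total 1).
CH(COCH3): ketone, 1 C=O (running total 2).
CH(COBr): acyl halide, 1 C=O (running total 3).
CO: ketone, 1 C=O (running total 4).
CH(OCOCH3): ester, 1 C=O (running total 5).
COOCH2CH3: ester, 1 C=O (running total 6).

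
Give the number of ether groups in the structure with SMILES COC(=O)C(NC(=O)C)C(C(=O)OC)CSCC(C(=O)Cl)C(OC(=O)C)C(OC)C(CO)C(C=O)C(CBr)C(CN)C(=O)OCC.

1

Taking each segment in turn:
  CH3OOC: CH3O–C(=O)–: carbonyl C bonded to C and to –OCH3 → ester (not ketone + ether).
  CH(NHCOCH3): pendant –NHC(=O)CH3: N bonded to a carbonyl → amide (not amine).
  CH(COOCH3): pendant –COOCH3: carbonyl C bonded to C and –OCH3 → ester.
  CH2SCH2: C–S–C linkage → sulfide (thioether).
  CH(COCl): pendant –C(=O)X: carbonyl C bonded to C and halogen → acyl halide.
  CH(OCOCH3): pendant –OC(=O)CH3: an acyloxy group → ester.
  CH(OCH3): pendant –OCH3: C–O–C with sp³ C, no adjacent C=O → ether.
  CH(CH2OH): pendant –CH2OH on an sp³ backbone C → alcohol.
  CH(CHO): pendant –CHO: carbonyl C bonded to C and H → aldehyde.
  CH(CH2Br): pendant –CH2X: halogen on sp³ carbon → alkyl halide.
  CH(CH2NH2): pendant –CH2NH2: N on sp³ C, no adjacent C=O → amine.
  COOCH2CH3: –C(=O)OCH2CH3: carbonyl C bonded to C and to –OEt → ester.
Ether appears at: CH(OCH3) → 1.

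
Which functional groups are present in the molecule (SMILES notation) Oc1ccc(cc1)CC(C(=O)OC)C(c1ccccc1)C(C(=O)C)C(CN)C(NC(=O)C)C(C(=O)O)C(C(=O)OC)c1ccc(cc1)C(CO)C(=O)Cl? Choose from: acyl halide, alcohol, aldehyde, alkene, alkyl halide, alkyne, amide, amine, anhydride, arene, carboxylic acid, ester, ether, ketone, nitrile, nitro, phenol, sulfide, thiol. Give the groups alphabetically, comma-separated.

acyl halide, alcohol, amide, amine, arene, carboxylic acid, ester, ketone, phenol

Taking each segment in turn:
  HOC6H4: –OH attached directly to an aromatic ring → phenol (not alcohol); the ring itself is an arene.
  CH(COOCH3): pendant –COOCH3: carbonyl C bonded to C and –OCH3 → ester.
  CH(C6H5): pendant –C6H5: benzene ring → arene.
  CH(COCH3): pendant –COCH3: carbonyl C bonded to two carbons → ketone.
  CH(CH2NH2): pendant –CH2NH2: N on sp³ C, no adjacent C=O → amine.
  CH(NHCOCH3): pendant –NHC(=O)CH3: N bonded to a carbonyl → amide (not amine).
  CH(COOH): pendant –COOH: carbonyl C bonded to C and –OH → carboxylic acid.
  CH(COOCH3): pendant –COOCH3: carbonyl C bonded to C and –OCH3 → ester.
  C6H4: para-disubstituted benzene ring → arene.
  CH(CH2OH): pendant –CH2OH on an sp³ backbone C → alcohol.
  COCl: –C(=O)Cl: carbonyl C bonded to C and to a halogen → acyl halide (not alkyl halide).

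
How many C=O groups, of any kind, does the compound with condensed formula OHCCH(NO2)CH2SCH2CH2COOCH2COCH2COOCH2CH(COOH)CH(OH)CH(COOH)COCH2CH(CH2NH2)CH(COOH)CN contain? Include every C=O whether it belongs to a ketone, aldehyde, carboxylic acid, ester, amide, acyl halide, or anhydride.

8

OHC: aldehyde, 1 C=O (running total 1).
CH2COOCH2: ester, 1 C=O (running total 2).
CO: ketone, 1 C=O (running total 3).
CH2COOCH2: ester, 1 C=O (running total 4).
CH(COOH): carboxylic acid, 1 C=O (running total 5).
CH(COOH): carboxylic acid, 1 C=O (running total 6).
CO: ketone, 1 C=O (running total 7).
CH(COOH): carboxylic acid, 1 C=O (running total 8).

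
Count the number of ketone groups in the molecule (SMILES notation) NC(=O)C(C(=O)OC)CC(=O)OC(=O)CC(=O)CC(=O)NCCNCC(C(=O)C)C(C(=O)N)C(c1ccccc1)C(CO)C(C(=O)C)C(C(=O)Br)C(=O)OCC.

Taking each segment in turn:
  H2NCO: –C(=O)NH2: carbonyl C bonded to C and to N → amide (the N is not a separate amine).
  CH(COOCH3): pendant –COOCH3: carbonyl C bonded to C and –OCH3 → ester.
  CH2CO-O-COCH2: two acyl groups sharing one oxygen, –C(=O)–O–C(=O)– → anhydride.
  CO: –C(=O)– with carbon on both sides → ketone.
  CH2CONHCH2: –C(=O)–N– linkage → amide (the N is not an amine).
  CH2NHCH2: C–N–C with sp³ carbons and no adjacent C=O → amine (secondary).
  CH(COCH3): pendant –COCH3: carbonyl C bonded to two carbons → ketone.
  CH(CONH2): pendant –CONH2: carbonyl C bonded to C and N → amide.
  CH(C6H5): pendant –C6H5: benzene ring → arene.
  CH(CH2OH): pendant –CH2OH on an sp³ backbone C → alcohol.
  CH(COCH3): pendant –COCH3: carbonyl C bonded to two carbons → ketone.
  CH(COBr): pendant –C(=O)X: carbonyl C bonded to C and halogen → acyl halide.
  COOCH2CH3: –C(=O)OCH2CH3: carbonyl C bonded to C and to –OEt → ester.
Ketone appears at: CO, CH(COCH3), CH(COCH3) → 3.

3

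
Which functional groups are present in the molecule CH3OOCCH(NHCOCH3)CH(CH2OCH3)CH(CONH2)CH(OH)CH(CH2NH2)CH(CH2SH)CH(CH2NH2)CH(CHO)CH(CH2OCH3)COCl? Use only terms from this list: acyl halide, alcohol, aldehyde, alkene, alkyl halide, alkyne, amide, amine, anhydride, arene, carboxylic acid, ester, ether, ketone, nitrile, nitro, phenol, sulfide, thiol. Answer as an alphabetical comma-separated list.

Reading the structure from left to right:
  CH3OOC: CH3O–C(=O)–: carbonyl C bonded to C and to –OCH3 → ester (not ketone + ether).
  CH(NHCOCH3): pendant –NHC(=O)CH3: N bonded to a carbonyl → amide (not amine).
  CH(CH2OCH3): pendant –CH2OCH3: C–O–C linkage → ether.
  CH(CONH2): pendant –CONH2: carbonyl C bonded to C and N → amide.
  CH(OH): –OH on an sp³ carbon → alcohol (secondary).
  CH(CH2NH2): pendant –CH2NH2: N on sp³ C, no adjacent C=O → amine.
  CH(CH2SH): pendant –CH2SH → thiol.
  CH(CH2NH2): pendant –CH2NH2: N on sp³ C, no adjacent C=O → amine.
  CH(CHO): pendant –CHO: carbonyl C bonded to C and H → aldehyde.
  CH(CH2OCH3): pendant –CH2OCH3: C–O–C linkage → ether.
  COCl: –C(=O)Cl: carbonyl C bonded to C and to a halogen → acyl halide (not alkyl halide).

acyl halide, alcohol, aldehyde, amide, amine, ester, ether, thiol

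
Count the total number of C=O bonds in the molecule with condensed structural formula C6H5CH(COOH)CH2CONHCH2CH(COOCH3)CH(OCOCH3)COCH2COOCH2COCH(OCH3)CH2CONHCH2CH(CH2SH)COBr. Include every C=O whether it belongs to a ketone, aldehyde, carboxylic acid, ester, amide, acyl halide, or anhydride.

9

CH(COOH): carboxylic acid, 1 C=O (running total 1).
CH2CONHCH2: amide, 1 C=O (running total 2).
CH(COOCH3): ester, 1 C=O (running total 3).
CH(OCOCH3): ester, 1 C=O (running total 4).
CO: ketone, 1 C=O (running total 5).
CH2COOCH2: ester, 1 C=O (running total 6).
CO: ketone, 1 C=O (running total 7).
CH2CONHCH2: amide, 1 C=O (running total 8).
COBr: acyl halide, 1 C=O (running total 9).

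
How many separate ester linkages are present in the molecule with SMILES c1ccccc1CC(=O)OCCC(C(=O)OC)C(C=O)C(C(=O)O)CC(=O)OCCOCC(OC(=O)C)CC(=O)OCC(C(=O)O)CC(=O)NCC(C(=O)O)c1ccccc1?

5

C6H5– phenyl ring → arene.
–C(=O)–O–C with C on the carbonyl side → ester.
pendant –COOCH3: carbonyl C bonded to C and –OCH3 → ester.
pendant –CHO: carbonyl C bonded to C and H → aldehyde.
pendant –COOH: carbonyl C bonded to C and –OH → carboxylic acid.
–C(=O)–O–C with C on the carbonyl side → ester.
C–O–C with sp³ carbons on both sides and no adjacent C=O → ether.
pendant –OC(=O)CH3: an acyloxy group → ester.
–C(=O)–O–C with C on the carbonyl side → ester.
pendant –COOH: carbonyl C bonded to C and –OH → carboxylic acid.
–C(=O)–N– linkage → amide (the N is not an amine).
pendant –COOH: carbonyl C bonded to C and –OH → carboxylic acid.
–C6H5 phenyl ring → arene.
Ester appears at: CH2COOCH2, CH(COOCH3), CH2COOCH2, CH(OCOCH3), CH2COOCH2 → 5.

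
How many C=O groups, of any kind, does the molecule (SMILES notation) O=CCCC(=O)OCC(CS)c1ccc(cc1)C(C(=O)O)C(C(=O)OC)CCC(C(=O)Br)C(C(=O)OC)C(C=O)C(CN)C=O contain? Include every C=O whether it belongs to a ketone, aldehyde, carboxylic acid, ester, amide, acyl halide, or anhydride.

OHC: aldehyde, 1 C=O (running total 1).
CH2COOCH2: ester, 1 C=O (running total 2).
CH(COOH): carboxylic acid, 1 C=O (running total 3).
CH(COOCH3): ester, 1 C=O (running total 4).
CH(COBr): acyl halide, 1 C=O (running total 5).
CH(COOCH3): ester, 1 C=O (running total 6).
CH(CHO): aldehyde, 1 C=O (running total 7).
CHO: aldehyde, 1 C=O (running total 8).

8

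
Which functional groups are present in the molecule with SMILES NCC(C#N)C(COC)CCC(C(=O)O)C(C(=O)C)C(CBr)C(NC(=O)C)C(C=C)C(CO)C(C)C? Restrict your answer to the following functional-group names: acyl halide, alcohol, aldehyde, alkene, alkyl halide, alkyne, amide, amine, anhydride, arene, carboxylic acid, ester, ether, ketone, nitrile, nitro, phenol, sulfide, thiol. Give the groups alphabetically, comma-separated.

alcohol, alkene, alkyl halide, amide, amine, carboxylic acid, ether, ketone, nitrile

–NH2 on an sp³ carbon with no adjacent C=O → amine.
pendant –C≡N: nitrile.
pendant –CH2OCH3: C–O–C linkage → ether.
pendant –COOH: carbonyl C bonded to C and –OH → carboxylic acid.
pendant –COCH3: carbonyl C bonded to two carbons → ketone.
pendant –CH2X: halogen on sp³ carbon → alkyl halide.
pendant –NHC(=O)CH3: N bonded to a carbonyl → amide (not amine).
pendant –CH=CH2: C=C double bond → alkene.
pendant –CH2OH on an sp³ backbone C → alcohol.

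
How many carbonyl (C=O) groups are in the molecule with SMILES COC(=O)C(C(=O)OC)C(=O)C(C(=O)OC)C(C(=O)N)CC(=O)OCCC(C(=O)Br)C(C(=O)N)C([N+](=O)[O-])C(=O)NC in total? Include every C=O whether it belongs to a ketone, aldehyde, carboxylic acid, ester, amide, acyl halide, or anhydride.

9

CH3OOC: ester, 1 C=O (running total 1).
CH(COOCH3): ester, 1 C=O (running total 2).
CO: ketone, 1 C=O (running total 3).
CH(COOCH3): ester, 1 C=O (running total 4).
CH(CONH2): amide, 1 C=O (running total 5).
CH2COOCH2: ester, 1 C=O (running total 6).
CH(COBr): acyl halide, 1 C=O (running total 7).
CH(CONH2): amide, 1 C=O (running total 8).
CONHCH3: amide, 1 C=O (running total 9).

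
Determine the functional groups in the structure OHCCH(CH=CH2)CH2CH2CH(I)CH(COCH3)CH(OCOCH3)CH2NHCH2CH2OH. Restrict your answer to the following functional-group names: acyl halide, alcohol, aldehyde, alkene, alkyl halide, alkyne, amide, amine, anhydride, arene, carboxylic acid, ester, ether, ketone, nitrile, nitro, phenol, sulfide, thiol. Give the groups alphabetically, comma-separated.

Taking each segment in turn:
  OHC: terminal –CHO: carbonyl C bonded to H and C → aldehyde.
  CH(CH=CH2): pendant –CH=CH2: C=C double bond → alkene.
  CH(I): halogen on an sp³ carbon → alkyl halide.
  CH(COCH3): pendant –COCH3: carbonyl C bonded to two carbons → ketone.
  CH(OCOCH3): pendant –OC(=O)CH3: an acyloxy group → ester.
  CH2NHCH2: C–N–C with sp³ carbons and no adjacent C=O → amine (secondary).
  CH2OH: –OH on an sp³ carbon → alcohol.

alcohol, aldehyde, alkene, alkyl halide, amine, ester, ketone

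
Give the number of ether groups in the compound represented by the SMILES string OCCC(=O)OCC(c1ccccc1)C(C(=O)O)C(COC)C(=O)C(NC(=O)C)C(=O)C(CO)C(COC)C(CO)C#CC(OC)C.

3

HO– on an sp³ carbon → alcohol.
–C(=O)–O–C with C on the carbonyl side → ester.
pendant –C6H5: benzene ring → arene.
pendant –COOH: carbonyl C bonded to C and –OH → carboxylic acid.
pendant –CH2OCH3: C–O–C linkage → ether.
–C(=O)– with carbon on both sides → ketone.
pendant –NHC(=O)CH3: N bonded to a carbonyl → amide (not amine).
–C(=O)– with carbon on both sides → ketone.
pendant –CH2OH on an sp³ backbone C → alcohol.
pendant –CH2OCH3: C–O–C linkage → ether.
pendant –CH2OH on an sp³ backbone C → alcohol.
C≡C triple bond → alkyne.
pendant –OCH3: C–O–C with sp³ C, no adjacent C=O → ether.
Ether appears at: CH(CH2OCH3), CH(CH2OCH3), CH(OCH3) → 3.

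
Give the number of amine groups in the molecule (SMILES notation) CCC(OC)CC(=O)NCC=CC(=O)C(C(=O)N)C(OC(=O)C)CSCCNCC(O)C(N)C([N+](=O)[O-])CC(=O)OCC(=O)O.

pendant –OCH3: C–O–C with sp³ C, no adjacent C=O → ether.
–C(=O)–N– linkage → amide (the N is not an amine).
C=C double bond → alkene.
–C(=O)– with carbon on both sides → ketone.
pendant –CONH2: carbonyl C bonded to C and N → amide.
pendant –OC(=O)CH3: an acyloxy group → ester.
C–S–C linkage → sulfide (thioether).
C–N–C with sp³ carbons and no adjacent C=O → amine (secondary).
–OH on an sp³ carbon → alcohol (secondary).
–NH2 on an sp³ carbon with no adjacent C=O → amine.
–NO2 on an sp³ carbon → nitro (the N=O is not a carbonyl).
–C(=O)–O–C with C on the carbonyl side → ester.
–COOH: carbonyl C bonded to –OH and C → carboxylic acid (the –OH is not a separate alcohol).
Amine appears at: CH2NHCH2, CH(NH2) → 2.

2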